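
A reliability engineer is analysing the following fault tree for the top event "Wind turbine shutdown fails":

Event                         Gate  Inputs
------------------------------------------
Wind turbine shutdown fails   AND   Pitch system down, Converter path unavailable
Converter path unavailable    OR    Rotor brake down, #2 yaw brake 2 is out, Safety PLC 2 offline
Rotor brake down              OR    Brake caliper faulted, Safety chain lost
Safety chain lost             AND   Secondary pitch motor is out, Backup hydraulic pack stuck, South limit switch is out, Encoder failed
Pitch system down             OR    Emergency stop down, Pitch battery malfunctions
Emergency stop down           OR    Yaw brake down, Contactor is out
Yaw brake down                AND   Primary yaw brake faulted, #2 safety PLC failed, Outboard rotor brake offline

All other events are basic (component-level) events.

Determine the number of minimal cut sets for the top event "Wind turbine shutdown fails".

12

Yaw brake down [AND]: one cut set from each child combined → 1 × 1 × 1 = 1 cut set(s).
Emergency stop down [OR]: union of children's cut sets → 2 cut set(s).
Pitch system down [OR]: union of children's cut sets → 3 cut set(s).
Safety chain lost [AND]: one cut set from each child combined → 1 × 1 × 1 × 1 = 1 cut set(s).
Rotor brake down [OR]: union of children's cut sets → 2 cut set(s).
Converter path unavailable [OR]: union of children's cut sets → 4 cut set(s).
Wind turbine shutdown fails [AND]: one cut set from each child combined → 3 × 4 = 12 cut set(s).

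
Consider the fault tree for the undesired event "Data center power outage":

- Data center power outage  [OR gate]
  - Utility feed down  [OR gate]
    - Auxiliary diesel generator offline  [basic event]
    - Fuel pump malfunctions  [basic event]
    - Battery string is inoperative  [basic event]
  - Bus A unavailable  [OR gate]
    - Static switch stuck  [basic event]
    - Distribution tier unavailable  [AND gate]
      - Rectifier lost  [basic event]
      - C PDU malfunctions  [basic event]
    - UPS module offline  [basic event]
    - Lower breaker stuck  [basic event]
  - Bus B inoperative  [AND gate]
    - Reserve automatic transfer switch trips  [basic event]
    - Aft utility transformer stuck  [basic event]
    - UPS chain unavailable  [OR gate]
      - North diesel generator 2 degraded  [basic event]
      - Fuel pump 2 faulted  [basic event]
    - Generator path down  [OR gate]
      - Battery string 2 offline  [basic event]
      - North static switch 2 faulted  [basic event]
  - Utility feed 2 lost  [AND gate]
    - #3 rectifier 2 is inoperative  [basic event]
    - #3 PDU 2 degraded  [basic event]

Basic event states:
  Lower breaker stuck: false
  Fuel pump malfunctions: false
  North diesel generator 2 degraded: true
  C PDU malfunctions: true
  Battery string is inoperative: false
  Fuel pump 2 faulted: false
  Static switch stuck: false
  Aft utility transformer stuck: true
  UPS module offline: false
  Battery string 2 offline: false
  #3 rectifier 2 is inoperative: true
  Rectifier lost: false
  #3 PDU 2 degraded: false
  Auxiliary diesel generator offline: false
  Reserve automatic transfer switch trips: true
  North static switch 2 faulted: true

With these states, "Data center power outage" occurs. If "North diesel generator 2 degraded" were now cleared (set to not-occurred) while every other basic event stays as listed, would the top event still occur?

No

Counterfactual: set "North diesel generator 2 degraded" to not occurred.
Utility feed down [OR]: Auxiliary diesel generator offline=not, Fuel pump malfunctions=not, Battery string is inoperative=not → no input occurs → does not occur.
Distribution tier unavailable [AND]: Rectifier lost=not, C PDU malfunctions=occurs → not all inputs occur → does not occur.
Bus A unavailable [OR]: Static switch stuck=not, Distribution tier unavailable=not, UPS module offline=not, Lower breaker stuck=not → no input occurs → does not occur.
UPS chain unavailable [OR]: North diesel generator 2 degraded=not, Fuel pump 2 faulted=not → no input occurs → does not occur.
Generator path down [OR]: Battery string 2 offline=not, North static switch 2 faulted=occurs → at least one input occurs → occurs.
Bus B inoperative [AND]: Reserve automatic transfer switch trips=occurs, Aft utility transformer stuck=occurs, UPS chain unavailable=not, Generator path down=occurs → not all inputs occur → does not occur.
Utility feed 2 lost [AND]: #3 rectifier 2 is inoperative=occurs, #3 PDU 2 degraded=not → not all inputs occur → does not occur.
Data center power outage [OR]: Utility feed down=not, Bus A unavailable=not, Bus B inoperative=not, Utility feed 2 lost=not → no input occurs → does not occur.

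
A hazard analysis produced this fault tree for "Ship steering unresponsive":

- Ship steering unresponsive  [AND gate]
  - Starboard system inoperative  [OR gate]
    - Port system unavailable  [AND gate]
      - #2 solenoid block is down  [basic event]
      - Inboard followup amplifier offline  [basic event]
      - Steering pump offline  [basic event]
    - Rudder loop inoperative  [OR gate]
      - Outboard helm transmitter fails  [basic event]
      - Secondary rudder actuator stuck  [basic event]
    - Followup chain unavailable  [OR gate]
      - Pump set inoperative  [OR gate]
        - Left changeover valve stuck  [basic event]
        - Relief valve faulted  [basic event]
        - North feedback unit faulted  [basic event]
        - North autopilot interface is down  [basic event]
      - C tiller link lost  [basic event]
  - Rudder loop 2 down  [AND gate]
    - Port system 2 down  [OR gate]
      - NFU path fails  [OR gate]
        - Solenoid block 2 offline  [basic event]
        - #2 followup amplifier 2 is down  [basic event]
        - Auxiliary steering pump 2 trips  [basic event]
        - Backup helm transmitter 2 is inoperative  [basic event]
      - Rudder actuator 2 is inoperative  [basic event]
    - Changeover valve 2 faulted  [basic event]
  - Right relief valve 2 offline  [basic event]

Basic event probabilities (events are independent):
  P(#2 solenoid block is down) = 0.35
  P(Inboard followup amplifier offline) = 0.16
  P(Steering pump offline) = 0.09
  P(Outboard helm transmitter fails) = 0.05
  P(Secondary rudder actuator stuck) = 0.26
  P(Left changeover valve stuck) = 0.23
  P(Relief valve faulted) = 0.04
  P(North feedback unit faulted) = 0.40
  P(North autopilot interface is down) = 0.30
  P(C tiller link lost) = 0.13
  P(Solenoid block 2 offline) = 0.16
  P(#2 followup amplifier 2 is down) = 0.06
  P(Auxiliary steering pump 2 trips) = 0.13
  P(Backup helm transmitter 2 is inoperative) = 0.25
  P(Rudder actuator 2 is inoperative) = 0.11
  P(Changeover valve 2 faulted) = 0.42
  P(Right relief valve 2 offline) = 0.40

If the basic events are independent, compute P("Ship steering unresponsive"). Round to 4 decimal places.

P(Port system unavailable) [AND] = 0.35 × 0.16 × 0.09 = 0.005040
P(Rudder loop inoperative) [OR] = 1 − (1−0.05) × (1−0.26) = 0.297000
P(Pump set inoperative) [OR] = 1 − (1−0.23) × (1−0.04) × (1−0.40) × (1−0.30) = 0.689536
P(Followup chain unavailable) [OR] = 1 − (1−0.689536) × (1−0.13) = 0.729896
P(Starboard system inoperative) [OR] = 1 − (1−0.005040) × (1−0.297000) × (1−0.729896) = 0.811074
P(NFU path fails) [OR] = 1 − (1−0.16) × (1−0.06) × (1−0.13) × (1−0.25) = 0.484786
P(Port system 2 down) [OR] = 1 − (1−0.484786) × (1−0.11) = 0.541460
P(Rudder loop 2 down) [AND] = 0.541460 × 0.42 = 0.227413
P(Ship steering unresponsive) [AND] = 0.811074 × 0.227413 × 0.40 = 0.073780
Rounded to 4 decimal places: P(Ship steering unresponsive) ≈ 0.0738.

0.0738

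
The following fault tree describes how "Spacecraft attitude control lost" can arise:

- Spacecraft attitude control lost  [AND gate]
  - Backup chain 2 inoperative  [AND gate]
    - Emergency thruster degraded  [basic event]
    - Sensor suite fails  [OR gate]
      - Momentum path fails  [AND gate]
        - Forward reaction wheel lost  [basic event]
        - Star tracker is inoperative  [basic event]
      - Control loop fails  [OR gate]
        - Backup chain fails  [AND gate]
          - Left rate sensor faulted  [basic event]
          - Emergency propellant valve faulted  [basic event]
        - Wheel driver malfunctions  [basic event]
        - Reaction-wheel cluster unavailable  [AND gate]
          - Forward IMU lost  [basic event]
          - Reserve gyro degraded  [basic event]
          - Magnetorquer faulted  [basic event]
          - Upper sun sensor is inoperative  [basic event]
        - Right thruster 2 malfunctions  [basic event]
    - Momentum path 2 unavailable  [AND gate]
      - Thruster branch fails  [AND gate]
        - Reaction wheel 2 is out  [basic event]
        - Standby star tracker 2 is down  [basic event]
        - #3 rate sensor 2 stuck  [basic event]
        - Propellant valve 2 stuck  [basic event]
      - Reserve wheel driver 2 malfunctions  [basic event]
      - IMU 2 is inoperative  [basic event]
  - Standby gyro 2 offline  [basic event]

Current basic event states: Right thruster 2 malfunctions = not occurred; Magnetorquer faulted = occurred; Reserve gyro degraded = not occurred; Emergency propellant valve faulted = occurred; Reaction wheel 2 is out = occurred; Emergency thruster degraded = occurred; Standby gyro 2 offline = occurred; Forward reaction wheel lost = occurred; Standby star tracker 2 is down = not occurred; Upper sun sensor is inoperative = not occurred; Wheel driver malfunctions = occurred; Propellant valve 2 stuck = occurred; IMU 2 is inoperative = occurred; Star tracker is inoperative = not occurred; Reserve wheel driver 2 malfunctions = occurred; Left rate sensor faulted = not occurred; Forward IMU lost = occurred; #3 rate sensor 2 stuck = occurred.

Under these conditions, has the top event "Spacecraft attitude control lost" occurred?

No

Momentum path fails [AND]: Forward reaction wheel lost=occurs, Star tracker is inoperative=not → not all inputs occur → does not occur.
Backup chain fails [AND]: Left rate sensor faulted=not, Emergency propellant valve faulted=occurs → not all inputs occur → does not occur.
Reaction-wheel cluster unavailable [AND]: Forward IMU lost=occurs, Reserve gyro degraded=not, Magnetorquer faulted=occurs, Upper sun sensor is inoperative=not → not all inputs occur → does not occur.
Control loop fails [OR]: Backup chain fails=not, Wheel driver malfunctions=occurs, Reaction-wheel cluster unavailable=not, Right thruster 2 malfunctions=not → at least one input occurs → occurs.
Sensor suite fails [OR]: Momentum path fails=not, Control loop fails=occurs → at least one input occurs → occurs.
Thruster branch fails [AND]: Reaction wheel 2 is out=occurs, Standby star tracker 2 is down=not, #3 rate sensor 2 stuck=occurs, Propellant valve 2 stuck=occurs → not all inputs occur → does not occur.
Momentum path 2 unavailable [AND]: Thruster branch fails=not, Reserve wheel driver 2 malfunctions=occurs, IMU 2 is inoperative=occurs → not all inputs occur → does not occur.
Backup chain 2 inoperative [AND]: Emergency thruster degraded=occurs, Sensor suite fails=occurs, Momentum path 2 unavailable=not → not all inputs occur → does not occur.
Spacecraft attitude control lost [AND]: Backup chain 2 inoperative=not, Standby gyro 2 offline=occurs → not all inputs occur → does not occur.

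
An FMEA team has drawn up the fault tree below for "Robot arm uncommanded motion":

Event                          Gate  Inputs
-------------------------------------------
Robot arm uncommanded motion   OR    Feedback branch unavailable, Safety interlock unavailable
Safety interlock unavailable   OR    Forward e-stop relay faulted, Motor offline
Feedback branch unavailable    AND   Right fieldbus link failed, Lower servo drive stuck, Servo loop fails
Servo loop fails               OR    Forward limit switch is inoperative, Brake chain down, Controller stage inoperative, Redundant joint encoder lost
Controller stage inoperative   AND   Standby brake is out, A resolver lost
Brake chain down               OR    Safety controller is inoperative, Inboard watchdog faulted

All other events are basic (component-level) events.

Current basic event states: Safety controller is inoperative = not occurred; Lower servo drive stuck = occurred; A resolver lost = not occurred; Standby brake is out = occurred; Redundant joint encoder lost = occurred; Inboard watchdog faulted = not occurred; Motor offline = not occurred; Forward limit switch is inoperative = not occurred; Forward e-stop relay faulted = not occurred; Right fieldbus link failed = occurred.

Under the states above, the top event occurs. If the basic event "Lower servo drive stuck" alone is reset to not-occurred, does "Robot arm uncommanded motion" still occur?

No

Counterfactual: set "Lower servo drive stuck" to not occurred.
Brake chain down [OR]: Safety controller is inoperative=not, Inboard watchdog faulted=not → no input occurs → does not occur.
Controller stage inoperative [AND]: Standby brake is out=occurs, A resolver lost=not → not all inputs occur → does not occur.
Servo loop fails [OR]: Forward limit switch is inoperative=not, Brake chain down=not, Controller stage inoperative=not, Redundant joint encoder lost=occurs → at least one input occurs → occurs.
Feedback branch unavailable [AND]: Right fieldbus link failed=occurs, Lower servo drive stuck=not, Servo loop fails=occurs → not all inputs occur → does not occur.
Safety interlock unavailable [OR]: Forward e-stop relay faulted=not, Motor offline=not → no input occurs → does not occur.
Robot arm uncommanded motion [OR]: Feedback branch unavailable=not, Safety interlock unavailable=not → no input occurs → does not occur.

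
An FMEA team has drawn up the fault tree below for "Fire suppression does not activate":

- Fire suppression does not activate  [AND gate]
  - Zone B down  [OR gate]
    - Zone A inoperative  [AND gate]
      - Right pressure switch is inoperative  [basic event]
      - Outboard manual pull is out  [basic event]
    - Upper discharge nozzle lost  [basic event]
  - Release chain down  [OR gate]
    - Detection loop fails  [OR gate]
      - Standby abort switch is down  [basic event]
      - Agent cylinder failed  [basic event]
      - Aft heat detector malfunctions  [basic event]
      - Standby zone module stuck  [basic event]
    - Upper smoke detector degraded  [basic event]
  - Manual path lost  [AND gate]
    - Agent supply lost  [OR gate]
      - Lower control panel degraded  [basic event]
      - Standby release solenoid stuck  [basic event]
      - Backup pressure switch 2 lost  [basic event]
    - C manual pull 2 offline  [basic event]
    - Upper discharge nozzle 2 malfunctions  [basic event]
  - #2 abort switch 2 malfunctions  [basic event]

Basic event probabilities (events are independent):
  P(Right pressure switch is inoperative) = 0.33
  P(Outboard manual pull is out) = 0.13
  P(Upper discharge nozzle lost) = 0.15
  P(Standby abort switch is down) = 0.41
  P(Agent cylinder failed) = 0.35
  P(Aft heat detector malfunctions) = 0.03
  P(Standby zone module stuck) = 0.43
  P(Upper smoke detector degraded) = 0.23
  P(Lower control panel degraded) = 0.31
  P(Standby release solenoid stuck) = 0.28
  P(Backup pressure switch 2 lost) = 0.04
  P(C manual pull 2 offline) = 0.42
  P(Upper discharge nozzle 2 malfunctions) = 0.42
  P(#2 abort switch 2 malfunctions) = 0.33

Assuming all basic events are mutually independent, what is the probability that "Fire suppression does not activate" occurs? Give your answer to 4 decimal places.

0.0048

P(Zone A inoperative) [AND] = 0.33 × 0.13 = 0.042900
P(Zone B down) [OR] = 1 − (1−0.042900) × (1−0.15) = 0.186465
P(Detection loop fails) [OR] = 1 − (1−0.41) × (1−0.35) × (1−0.03) × (1−0.43) = 0.787963
P(Release chain down) [OR] = 1 − (1−0.787963) × (1−0.23) = 0.836732
P(Agent supply lost) [OR] = 1 − (1−0.31) × (1−0.28) × (1−0.04) = 0.523072
P(Manual path lost) [AND] = 0.523072 × 0.42 × 0.42 = 0.092270
P(Fire suppression does not activate) [AND] = 0.186465 × 0.836732 × 0.092270 × 0.33 = 0.004751
Rounded to 4 decimal places: P(Fire suppression does not activate) ≈ 0.0048.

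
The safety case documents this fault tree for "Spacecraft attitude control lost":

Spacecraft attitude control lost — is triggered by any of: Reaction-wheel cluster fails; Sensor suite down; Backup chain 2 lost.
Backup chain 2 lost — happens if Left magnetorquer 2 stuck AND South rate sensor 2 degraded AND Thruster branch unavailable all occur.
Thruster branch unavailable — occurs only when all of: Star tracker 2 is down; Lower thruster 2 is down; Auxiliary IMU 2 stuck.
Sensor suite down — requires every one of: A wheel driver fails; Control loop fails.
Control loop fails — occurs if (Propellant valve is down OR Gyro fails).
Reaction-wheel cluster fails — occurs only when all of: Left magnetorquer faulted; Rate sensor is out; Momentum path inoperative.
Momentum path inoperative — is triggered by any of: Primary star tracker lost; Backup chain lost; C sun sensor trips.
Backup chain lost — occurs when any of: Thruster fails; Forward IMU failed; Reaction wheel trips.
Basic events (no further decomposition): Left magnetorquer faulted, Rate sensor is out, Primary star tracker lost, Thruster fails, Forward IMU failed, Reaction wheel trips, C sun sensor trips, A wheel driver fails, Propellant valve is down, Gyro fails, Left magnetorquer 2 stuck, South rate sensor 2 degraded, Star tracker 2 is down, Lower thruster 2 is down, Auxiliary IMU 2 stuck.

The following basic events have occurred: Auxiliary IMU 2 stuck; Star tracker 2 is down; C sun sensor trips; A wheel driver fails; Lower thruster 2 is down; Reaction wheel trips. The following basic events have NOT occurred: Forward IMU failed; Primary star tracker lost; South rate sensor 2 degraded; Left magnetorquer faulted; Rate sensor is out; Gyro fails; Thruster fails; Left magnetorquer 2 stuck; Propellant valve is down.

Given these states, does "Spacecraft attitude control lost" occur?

Backup chain lost [OR]: Thruster fails=not, Forward IMU failed=not, Reaction wheel trips=occurs → at least one input occurs → occurs.
Momentum path inoperative [OR]: Primary star tracker lost=not, Backup chain lost=occurs, C sun sensor trips=occurs → at least one input occurs → occurs.
Reaction-wheel cluster fails [AND]: Left magnetorquer faulted=not, Rate sensor is out=not, Momentum path inoperative=occurs → not all inputs occur → does not occur.
Control loop fails [OR]: Propellant valve is down=not, Gyro fails=not → no input occurs → does not occur.
Sensor suite down [AND]: A wheel driver fails=occurs, Control loop fails=not → not all inputs occur → does not occur.
Thruster branch unavailable [AND]: Star tracker 2 is down=occurs, Lower thruster 2 is down=occurs, Auxiliary IMU 2 stuck=occurs → all inputs occur → occurs.
Backup chain 2 lost [AND]: Left magnetorquer 2 stuck=not, South rate sensor 2 degraded=not, Thruster branch unavailable=occurs → not all inputs occur → does not occur.
Spacecraft attitude control lost [OR]: Reaction-wheel cluster fails=not, Sensor suite down=not, Backup chain 2 lost=not → no input occurs → does not occur.

No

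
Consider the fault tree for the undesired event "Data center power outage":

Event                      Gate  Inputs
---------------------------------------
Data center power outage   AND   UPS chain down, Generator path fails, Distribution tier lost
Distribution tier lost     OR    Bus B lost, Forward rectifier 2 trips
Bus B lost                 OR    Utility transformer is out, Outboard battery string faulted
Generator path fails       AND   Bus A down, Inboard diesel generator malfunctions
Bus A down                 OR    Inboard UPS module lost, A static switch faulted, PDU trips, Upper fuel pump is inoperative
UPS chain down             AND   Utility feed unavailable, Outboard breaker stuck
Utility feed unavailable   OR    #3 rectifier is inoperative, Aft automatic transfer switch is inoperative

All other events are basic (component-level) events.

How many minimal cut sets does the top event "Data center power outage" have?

Utility feed unavailable [OR]: union of children's cut sets → 2 cut set(s).
UPS chain down [AND]: one cut set from each child combined → 2 × 1 = 2 cut set(s).
Bus A down [OR]: union of children's cut sets → 4 cut set(s).
Generator path fails [AND]: one cut set from each child combined → 4 × 1 = 4 cut set(s).
Bus B lost [OR]: union of children's cut sets → 2 cut set(s).
Distribution tier lost [OR]: union of children's cut sets → 3 cut set(s).
Data center power outage [AND]: one cut set from each child combined → 2 × 4 × 3 = 24 cut set(s).

24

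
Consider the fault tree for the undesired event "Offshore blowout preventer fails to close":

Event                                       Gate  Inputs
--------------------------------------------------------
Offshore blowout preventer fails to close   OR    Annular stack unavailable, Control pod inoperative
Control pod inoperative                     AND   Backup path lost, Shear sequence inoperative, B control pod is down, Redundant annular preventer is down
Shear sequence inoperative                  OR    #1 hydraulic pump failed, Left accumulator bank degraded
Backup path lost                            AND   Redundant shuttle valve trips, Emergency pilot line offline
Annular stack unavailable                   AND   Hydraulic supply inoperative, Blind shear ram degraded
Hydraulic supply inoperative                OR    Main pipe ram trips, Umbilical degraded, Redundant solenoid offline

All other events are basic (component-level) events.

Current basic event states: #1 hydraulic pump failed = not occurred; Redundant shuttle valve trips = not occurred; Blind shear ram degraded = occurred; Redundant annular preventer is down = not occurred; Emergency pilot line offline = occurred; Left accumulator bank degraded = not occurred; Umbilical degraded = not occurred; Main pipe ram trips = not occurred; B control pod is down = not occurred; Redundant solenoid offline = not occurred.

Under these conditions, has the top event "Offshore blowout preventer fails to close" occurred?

Hydraulic supply inoperative [OR]: Main pipe ram trips=not, Umbilical degraded=not, Redundant solenoid offline=not → no input occurs → does not occur.
Annular stack unavailable [AND]: Hydraulic supply inoperative=not, Blind shear ram degraded=occurs → not all inputs occur → does not occur.
Backup path lost [AND]: Redundant shuttle valve trips=not, Emergency pilot line offline=occurs → not all inputs occur → does not occur.
Shear sequence inoperative [OR]: #1 hydraulic pump failed=not, Left accumulator bank degraded=not → no input occurs → does not occur.
Control pod inoperative [AND]: Backup path lost=not, Shear sequence inoperative=not, B control pod is down=not, Redundant annular preventer is down=not → not all inputs occur → does not occur.
Offshore blowout preventer fails to close [OR]: Annular stack unavailable=not, Control pod inoperative=not → no input occurs → does not occur.

No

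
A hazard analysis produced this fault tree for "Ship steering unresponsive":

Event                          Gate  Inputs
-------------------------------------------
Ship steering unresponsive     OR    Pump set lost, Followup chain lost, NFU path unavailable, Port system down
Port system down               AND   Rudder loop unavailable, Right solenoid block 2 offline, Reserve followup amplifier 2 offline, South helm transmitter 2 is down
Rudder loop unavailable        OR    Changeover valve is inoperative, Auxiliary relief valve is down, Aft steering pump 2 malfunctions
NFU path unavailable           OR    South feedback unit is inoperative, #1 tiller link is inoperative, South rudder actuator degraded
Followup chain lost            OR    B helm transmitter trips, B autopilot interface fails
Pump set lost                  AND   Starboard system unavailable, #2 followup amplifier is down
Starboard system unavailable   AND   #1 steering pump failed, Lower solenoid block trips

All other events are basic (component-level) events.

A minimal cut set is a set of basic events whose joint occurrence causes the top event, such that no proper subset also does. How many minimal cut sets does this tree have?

Starboard system unavailable [AND]: one cut set from each child combined → 1 × 1 = 1 cut set(s).
Pump set lost [AND]: one cut set from each child combined → 1 × 1 = 1 cut set(s).
Followup chain lost [OR]: union of children's cut sets → 2 cut set(s).
NFU path unavailable [OR]: union of children's cut sets → 3 cut set(s).
Rudder loop unavailable [OR]: union of children's cut sets → 3 cut set(s).
Port system down [AND]: one cut set from each child combined → 3 × 1 × 1 × 1 = 3 cut set(s).
Ship steering unresponsive [OR]: union of children's cut sets → 9 cut set(s).
Minimal cut sets: {#1 steering pump failed, #2 followup amplifier is down, Lower solenoid block trips}; {B helm transmitter trips}; {B autopilot interface fails}; {South feedback unit is inoperative}; {#1 tiller link is inoperative}; {South rudder actuator degraded}; {Changeover valve is inoperative, Reserve followup amplifier 2 offline, Right solenoid block 2 offline, South helm transmitter 2 is down}; {Auxiliary relief valve is down, Reserve followup amplifier 2 offline, Right solenoid block 2 offline, South helm transmitter 2 is down}; {Aft steering pump 2 malfunctions, Reserve followup amplifier 2 offline, Right solenoid block 2 offline, South helm transmitter 2 is down}.

9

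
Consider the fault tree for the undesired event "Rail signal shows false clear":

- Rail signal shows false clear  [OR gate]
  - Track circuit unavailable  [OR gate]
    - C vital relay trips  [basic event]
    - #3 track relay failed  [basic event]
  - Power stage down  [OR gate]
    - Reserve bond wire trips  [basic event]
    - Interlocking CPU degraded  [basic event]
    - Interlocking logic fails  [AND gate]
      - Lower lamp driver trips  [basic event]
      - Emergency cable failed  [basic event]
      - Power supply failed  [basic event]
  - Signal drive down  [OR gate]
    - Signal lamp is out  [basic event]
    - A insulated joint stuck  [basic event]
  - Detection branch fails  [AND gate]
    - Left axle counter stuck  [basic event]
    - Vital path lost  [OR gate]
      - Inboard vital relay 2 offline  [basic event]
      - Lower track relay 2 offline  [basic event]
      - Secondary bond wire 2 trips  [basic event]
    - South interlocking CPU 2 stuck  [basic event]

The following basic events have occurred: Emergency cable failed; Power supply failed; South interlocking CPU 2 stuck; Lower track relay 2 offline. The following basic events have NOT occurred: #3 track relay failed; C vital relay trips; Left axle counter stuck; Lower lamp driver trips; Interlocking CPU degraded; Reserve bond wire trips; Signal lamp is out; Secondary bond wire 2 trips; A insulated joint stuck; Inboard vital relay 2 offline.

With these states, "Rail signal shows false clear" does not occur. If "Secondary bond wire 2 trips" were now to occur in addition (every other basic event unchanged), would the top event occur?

Counterfactual: set "Secondary bond wire 2 trips" to occurred.
Track circuit unavailable [OR]: C vital relay trips=not, #3 track relay failed=not → no input occurs → does not occur.
Interlocking logic fails [AND]: Lower lamp driver trips=not, Emergency cable failed=occurs, Power supply failed=occurs → not all inputs occur → does not occur.
Power stage down [OR]: Reserve bond wire trips=not, Interlocking CPU degraded=not, Interlocking logic fails=not → no input occurs → does not occur.
Signal drive down [OR]: Signal lamp is out=not, A insulated joint stuck=not → no input occurs → does not occur.
Vital path lost [OR]: Inboard vital relay 2 offline=not, Lower track relay 2 offline=occurs, Secondary bond wire 2 trips=occurs → at least one input occurs → occurs.
Detection branch fails [AND]: Left axle counter stuck=not, Vital path lost=occurs, South interlocking CPU 2 stuck=occurs → not all inputs occur → does not occur.
Rail signal shows false clear [OR]: Track circuit unavailable=not, Power stage down=not, Signal drive down=not, Detection branch fails=not → no input occurs → does not occur.

No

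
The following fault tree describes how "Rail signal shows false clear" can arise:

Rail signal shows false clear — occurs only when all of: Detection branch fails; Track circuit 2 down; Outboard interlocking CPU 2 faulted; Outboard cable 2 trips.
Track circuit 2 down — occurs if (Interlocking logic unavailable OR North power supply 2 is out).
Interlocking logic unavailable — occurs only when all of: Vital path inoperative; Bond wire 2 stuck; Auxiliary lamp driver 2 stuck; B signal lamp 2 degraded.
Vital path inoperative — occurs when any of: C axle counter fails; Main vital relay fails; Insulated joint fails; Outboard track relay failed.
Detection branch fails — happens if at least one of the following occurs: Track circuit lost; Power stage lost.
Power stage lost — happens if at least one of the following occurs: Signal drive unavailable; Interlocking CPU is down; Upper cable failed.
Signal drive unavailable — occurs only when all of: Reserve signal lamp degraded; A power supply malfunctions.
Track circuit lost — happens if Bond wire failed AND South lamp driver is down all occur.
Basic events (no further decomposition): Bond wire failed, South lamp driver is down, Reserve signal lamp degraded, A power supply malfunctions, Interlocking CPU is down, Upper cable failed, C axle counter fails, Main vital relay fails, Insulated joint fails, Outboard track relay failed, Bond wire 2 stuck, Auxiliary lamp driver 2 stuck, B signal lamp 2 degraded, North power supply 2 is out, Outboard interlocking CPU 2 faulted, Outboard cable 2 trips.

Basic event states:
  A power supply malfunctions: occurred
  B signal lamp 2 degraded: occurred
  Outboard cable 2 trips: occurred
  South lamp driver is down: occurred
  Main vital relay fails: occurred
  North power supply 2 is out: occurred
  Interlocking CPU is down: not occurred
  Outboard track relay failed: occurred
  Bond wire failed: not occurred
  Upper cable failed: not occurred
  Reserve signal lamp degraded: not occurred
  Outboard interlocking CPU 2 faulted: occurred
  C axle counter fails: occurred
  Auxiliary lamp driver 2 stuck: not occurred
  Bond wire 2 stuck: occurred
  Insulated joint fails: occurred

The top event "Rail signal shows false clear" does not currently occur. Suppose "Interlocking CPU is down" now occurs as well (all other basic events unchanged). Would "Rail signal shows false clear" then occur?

Counterfactual: set "Interlocking CPU is down" to occurred.
Track circuit lost [AND]: Bond wire failed=not, South lamp driver is down=occurs → not all inputs occur → does not occur.
Signal drive unavailable [AND]: Reserve signal lamp degraded=not, A power supply malfunctions=occurs → not all inputs occur → does not occur.
Power stage lost [OR]: Signal drive unavailable=not, Interlocking CPU is down=occurs, Upper cable failed=not → at least one input occurs → occurs.
Detection branch fails [OR]: Track circuit lost=not, Power stage lost=occurs → at least one input occurs → occurs.
Vital path inoperative [OR]: C axle counter fails=occurs, Main vital relay fails=occurs, Insulated joint fails=occurs, Outboard track relay failed=occurs → at least one input occurs → occurs.
Interlocking logic unavailable [AND]: Vital path inoperative=occurs, Bond wire 2 stuck=occurs, Auxiliary lamp driver 2 stuck=not, B signal lamp 2 degraded=occurs → not all inputs occur → does not occur.
Track circuit 2 down [OR]: Interlocking logic unavailable=not, North power supply 2 is out=occurs → at least one input occurs → occurs.
Rail signal shows false clear [AND]: Detection branch fails=occurs, Track circuit 2 down=occurs, Outboard interlocking CPU 2 faulted=occurs, Outboard cable 2 trips=occurs → all inputs occur → occurs.

Yes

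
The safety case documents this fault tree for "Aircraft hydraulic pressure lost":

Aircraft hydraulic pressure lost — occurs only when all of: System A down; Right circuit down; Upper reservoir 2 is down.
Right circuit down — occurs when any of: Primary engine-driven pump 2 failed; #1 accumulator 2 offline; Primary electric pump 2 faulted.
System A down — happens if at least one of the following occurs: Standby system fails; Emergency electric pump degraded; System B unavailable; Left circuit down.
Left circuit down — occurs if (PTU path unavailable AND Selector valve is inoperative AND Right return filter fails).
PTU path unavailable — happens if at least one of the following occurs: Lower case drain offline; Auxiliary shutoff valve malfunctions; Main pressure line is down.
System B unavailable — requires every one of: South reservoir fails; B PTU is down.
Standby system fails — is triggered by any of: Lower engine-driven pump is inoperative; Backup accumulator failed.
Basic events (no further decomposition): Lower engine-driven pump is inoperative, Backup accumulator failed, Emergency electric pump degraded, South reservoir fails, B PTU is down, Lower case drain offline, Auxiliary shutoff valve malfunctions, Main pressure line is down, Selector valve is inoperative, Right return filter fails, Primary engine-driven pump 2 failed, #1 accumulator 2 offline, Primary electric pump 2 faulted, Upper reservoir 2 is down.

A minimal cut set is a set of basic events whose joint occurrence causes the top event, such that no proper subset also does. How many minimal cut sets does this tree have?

Standby system fails [OR]: union of children's cut sets → 2 cut set(s).
System B unavailable [AND]: one cut set from each child combined → 1 × 1 = 1 cut set(s).
PTU path unavailable [OR]: union of children's cut sets → 3 cut set(s).
Left circuit down [AND]: one cut set from each child combined → 3 × 1 × 1 = 3 cut set(s).
System A down [OR]: union of children's cut sets → 7 cut set(s).
Right circuit down [OR]: union of children's cut sets → 3 cut set(s).
Aircraft hydraulic pressure lost [AND]: one cut set from each child combined → 7 × 3 × 1 = 21 cut set(s).

21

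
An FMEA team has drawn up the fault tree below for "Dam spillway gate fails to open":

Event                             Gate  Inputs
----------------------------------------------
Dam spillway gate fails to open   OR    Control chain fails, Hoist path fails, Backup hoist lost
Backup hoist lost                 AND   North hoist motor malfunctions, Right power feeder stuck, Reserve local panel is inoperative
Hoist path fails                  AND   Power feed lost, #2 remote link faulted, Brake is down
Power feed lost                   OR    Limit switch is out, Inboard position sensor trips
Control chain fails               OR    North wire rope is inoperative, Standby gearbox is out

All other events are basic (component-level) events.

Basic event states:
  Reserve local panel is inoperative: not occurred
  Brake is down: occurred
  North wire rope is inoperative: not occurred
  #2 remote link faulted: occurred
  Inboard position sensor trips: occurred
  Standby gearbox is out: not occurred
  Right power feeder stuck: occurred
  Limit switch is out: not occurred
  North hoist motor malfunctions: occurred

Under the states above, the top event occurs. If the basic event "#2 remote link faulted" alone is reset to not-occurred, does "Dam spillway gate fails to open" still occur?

Counterfactual: set "#2 remote link faulted" to not occurred.
Control chain fails [OR]: North wire rope is inoperative=not, Standby gearbox is out=not → no input occurs → does not occur.
Power feed lost [OR]: Limit switch is out=not, Inboard position sensor trips=occurs → at least one input occurs → occurs.
Hoist path fails [AND]: Power feed lost=occurs, #2 remote link faulted=not, Brake is down=occurs → not all inputs occur → does not occur.
Backup hoist lost [AND]: North hoist motor malfunctions=occurs, Right power feeder stuck=occurs, Reserve local panel is inoperative=not → not all inputs occur → does not occur.
Dam spillway gate fails to open [OR]: Control chain fails=not, Hoist path fails=not, Backup hoist lost=not → no input occurs → does not occur.

No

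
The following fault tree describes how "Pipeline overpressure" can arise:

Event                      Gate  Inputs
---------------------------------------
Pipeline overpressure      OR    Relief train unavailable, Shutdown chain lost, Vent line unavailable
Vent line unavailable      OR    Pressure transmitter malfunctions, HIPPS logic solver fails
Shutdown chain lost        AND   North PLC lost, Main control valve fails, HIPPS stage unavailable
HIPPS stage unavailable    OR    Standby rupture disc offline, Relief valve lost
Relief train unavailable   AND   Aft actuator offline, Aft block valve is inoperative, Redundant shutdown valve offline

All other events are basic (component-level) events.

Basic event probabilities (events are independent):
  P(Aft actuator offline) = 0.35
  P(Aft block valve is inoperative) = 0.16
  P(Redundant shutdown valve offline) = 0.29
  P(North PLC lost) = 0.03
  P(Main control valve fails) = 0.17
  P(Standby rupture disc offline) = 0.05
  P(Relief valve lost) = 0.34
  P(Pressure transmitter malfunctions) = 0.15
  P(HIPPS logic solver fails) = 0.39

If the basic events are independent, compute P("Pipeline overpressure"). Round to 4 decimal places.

P(Relief train unavailable) [AND] = 0.35 × 0.16 × 0.29 = 0.016240
P(HIPPS stage unavailable) [OR] = 1 − (1−0.05) × (1−0.34) = 0.373000
P(Shutdown chain lost) [AND] = 0.03 × 0.17 × 0.373000 = 0.001902
P(Vent line unavailable) [OR] = 1 − (1−0.15) × (1−0.39) = 0.481500
P(Pipeline overpressure) [OR] = 1 − (1−0.016240) × (1−0.001902) × (1−0.481500) = 0.490891
Rounded to 4 decimal places: P(Pipeline overpressure) ≈ 0.4909.

0.4909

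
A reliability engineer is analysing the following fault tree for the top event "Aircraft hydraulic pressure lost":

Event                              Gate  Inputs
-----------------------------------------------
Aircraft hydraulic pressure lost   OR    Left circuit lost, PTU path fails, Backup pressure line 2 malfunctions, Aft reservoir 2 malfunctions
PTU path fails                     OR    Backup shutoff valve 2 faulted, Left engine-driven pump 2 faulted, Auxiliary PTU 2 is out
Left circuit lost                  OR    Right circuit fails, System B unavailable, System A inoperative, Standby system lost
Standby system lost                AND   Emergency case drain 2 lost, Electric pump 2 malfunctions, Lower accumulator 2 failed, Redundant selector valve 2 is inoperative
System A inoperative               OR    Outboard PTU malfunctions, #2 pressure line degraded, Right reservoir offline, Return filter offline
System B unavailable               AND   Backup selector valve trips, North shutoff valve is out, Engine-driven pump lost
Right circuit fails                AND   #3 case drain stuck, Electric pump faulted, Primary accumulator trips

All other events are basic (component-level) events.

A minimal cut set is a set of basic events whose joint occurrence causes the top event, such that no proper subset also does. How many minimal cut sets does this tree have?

12

Right circuit fails [AND]: one cut set from each child combined → 1 × 1 × 1 = 1 cut set(s).
System B unavailable [AND]: one cut set from each child combined → 1 × 1 × 1 = 1 cut set(s).
System A inoperative [OR]: union of children's cut sets → 4 cut set(s).
Standby system lost [AND]: one cut set from each child combined → 1 × 1 × 1 × 1 = 1 cut set(s).
Left circuit lost [OR]: union of children's cut sets → 7 cut set(s).
PTU path fails [OR]: union of children's cut sets → 3 cut set(s).
Aircraft hydraulic pressure lost [OR]: union of children's cut sets → 12 cut set(s).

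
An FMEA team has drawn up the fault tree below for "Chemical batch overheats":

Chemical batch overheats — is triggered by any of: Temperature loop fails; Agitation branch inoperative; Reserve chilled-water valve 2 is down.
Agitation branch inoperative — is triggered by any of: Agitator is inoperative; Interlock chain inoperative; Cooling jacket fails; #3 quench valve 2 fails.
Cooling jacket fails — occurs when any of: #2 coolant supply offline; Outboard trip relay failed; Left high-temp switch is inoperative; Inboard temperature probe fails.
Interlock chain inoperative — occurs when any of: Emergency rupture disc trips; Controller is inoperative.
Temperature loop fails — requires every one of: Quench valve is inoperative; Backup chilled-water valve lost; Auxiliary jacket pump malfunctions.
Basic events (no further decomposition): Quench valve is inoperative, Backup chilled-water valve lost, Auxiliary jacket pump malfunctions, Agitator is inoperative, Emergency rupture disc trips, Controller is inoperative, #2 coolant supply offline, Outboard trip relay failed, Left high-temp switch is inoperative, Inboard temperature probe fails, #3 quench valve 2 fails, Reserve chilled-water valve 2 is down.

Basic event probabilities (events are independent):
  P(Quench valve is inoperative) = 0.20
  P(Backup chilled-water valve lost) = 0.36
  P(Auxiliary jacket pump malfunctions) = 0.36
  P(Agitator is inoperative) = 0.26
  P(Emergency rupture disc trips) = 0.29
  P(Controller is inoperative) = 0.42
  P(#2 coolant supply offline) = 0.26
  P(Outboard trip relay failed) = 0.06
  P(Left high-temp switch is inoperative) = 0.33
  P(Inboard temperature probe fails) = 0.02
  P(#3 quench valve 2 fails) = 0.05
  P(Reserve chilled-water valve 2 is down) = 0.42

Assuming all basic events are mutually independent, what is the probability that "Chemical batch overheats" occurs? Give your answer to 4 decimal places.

0.9253

P(Temperature loop fails) [AND] = 0.20 × 0.36 × 0.36 = 0.025920
P(Interlock chain inoperative) [OR] = 1 − (1−0.29) × (1−0.42) = 0.588200
P(Cooling jacket fails) [OR] = 1 − (1−0.26) × (1−0.06) × (1−0.33) × (1−0.02) = 0.543269
P(Agitation branch inoperative) [OR] = 1 − (1−0.26) × (1−0.588200) × (1−0.543269) × (1−0.05) = 0.867778
P(Chemical batch overheats) [OR] = 1 − (1−0.025920) × (1−0.867778) × (1−0.42) = 0.925299
Rounded to 4 decimal places: P(Chemical batch overheats) ≈ 0.9253.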